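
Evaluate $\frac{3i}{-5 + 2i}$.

Multiply numerator and denominator by conjugate (-5 - 2i):
= (3i)(-5 - 2i) / ((-5)^2 + 2^2)
= (6 - 15i) / 29
= 6/29 - (15/29)i


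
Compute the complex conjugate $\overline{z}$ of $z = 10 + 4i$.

If z = a + bi, then conjugate(z) = a - bi
conjugate(10 + 4i) = 10 - 4i


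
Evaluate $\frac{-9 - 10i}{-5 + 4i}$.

Multiply numerator and denominator by conjugate (-5 - 4i):
= (-9 - 10i)(-5 - 4i) / ((-5)^2 + 4^2)
= (5 + 86i) / 41
= 5/41 + (86/41)i


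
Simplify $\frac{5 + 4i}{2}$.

Divisor is real, so divide each part by 2:
= 5/2 + 2i


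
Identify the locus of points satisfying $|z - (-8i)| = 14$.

|z - z0| = r describes a circle centered at z0 with radius r
Here z0 = -8i and r = 14
Locus: Circle centered at (0, -8) with radius 14


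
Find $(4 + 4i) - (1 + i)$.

(4 - 1) + (4 - 1)i = 3 + 3i


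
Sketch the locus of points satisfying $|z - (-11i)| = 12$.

|z - z0| = r describes a circle centered at z0 with radius r
Here z0 = -11i and r = 12
Locus: Circle centered at (0, -11) with radius 12


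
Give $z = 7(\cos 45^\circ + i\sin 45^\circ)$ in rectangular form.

a = r cos θ = 7 * sqrt(2)/2 = 7*sqrt(2)/2
b = r sin θ = 7 * sqrt(2)/2 = 7*sqrt(2)/2
z = 7*sqrt(2)/2 + (7*sqrt(2)/2)i


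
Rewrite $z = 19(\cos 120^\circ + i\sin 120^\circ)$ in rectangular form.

a = r cos θ = 19 * -1/2 = -19/2
b = r sin θ = 19 * sqrt(3)/2 = 19*sqrt(3)/2
z = -19/2 + (19*sqrt(3)/2)i


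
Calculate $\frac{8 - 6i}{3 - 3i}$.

Multiply numerator and denominator by conjugate (3 + 3i):
= (8 - 6i)(3 + 3i) / (3^2 + (-3)^2)
= (42 + 6i) / 18
Divide through by 6: (7 + i) / 3
= 7/3 + (1/3)i


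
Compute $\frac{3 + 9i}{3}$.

Divisor is real, so divide each part by 3:
= 1 + 3i


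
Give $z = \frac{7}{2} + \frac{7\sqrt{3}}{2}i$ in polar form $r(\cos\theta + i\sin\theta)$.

r = |z| = sqrt(a^2 + b^2) = sqrt((7/2)^2 + (7*sqrt(3)/2)^2) = sqrt(49/4 + 147/4) = sqrt(49) = 7
θ = arctan(b/a) = arctan(6.0622/3.5) (quadrant-adjusted) = 60°
z = 7(cos 60° + i sin 60°)


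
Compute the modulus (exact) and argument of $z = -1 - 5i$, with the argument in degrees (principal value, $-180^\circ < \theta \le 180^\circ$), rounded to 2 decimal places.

|z| = sqrt((-1)^2 + (-5)^2) = sqrt(26)
arg(z) = arctan(b/a) = arctan(-5/-1) (quadrant-adjusted) = -101.31°


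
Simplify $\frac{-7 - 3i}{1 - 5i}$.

Multiply numerator and denominator by conjugate (1 + 5i):
= (-7 - 3i)(1 + 5i) / (1^2 + (-5)^2)
= (8 - 38i) / 26
Divide through by 2: (4 - 19i) / 13
= 4/13 - (19/13)i


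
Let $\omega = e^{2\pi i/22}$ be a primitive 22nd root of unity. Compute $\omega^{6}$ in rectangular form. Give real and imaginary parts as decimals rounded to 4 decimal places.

ω^6 = e^(2πi·6/22) = e^(i·6π/11)
= cos(6π/11) + i sin(6π/11)
= -0.1423 + 0.9898i


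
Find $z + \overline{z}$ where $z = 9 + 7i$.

z + conjugate(z) = (a + bi) + (a - bi) = 2a
= 2 * 9 = 18


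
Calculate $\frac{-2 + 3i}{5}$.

Divisor is real, so divide each part by 5:
= -2/5 + (3/5)i


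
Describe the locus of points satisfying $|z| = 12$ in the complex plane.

|z| = 12 means sqrt(x^2 + y^2) = 12
This is a circle of radius 12 centered at the origin


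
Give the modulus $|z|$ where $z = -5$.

|z| = sqrt(a^2 + b^2) = sqrt((-5)^2 + 0^2) = sqrt(25) = 5


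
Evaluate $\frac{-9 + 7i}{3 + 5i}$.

Multiply numerator and denominator by conjugate (3 - 5i):
= (-9 + 7i)(3 - 5i) / (3^2 + 5^2)
= (8 + 66i) / 34
Divide through by 2: (4 + 33i) / 17
= 4/17 + (33/17)i


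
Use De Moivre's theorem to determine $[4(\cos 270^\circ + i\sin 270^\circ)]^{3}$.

By De Moivre: z^n = r^n(cos(nθ) + i sin(nθ))
= 4^3(cos(3*270°) + i sin(3*270°))
= 64(cos 90° + i sin 90°)
= 64i


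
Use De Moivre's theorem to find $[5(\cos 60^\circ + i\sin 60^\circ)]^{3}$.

By De Moivre: z^n = r^n(cos(nθ) + i sin(nθ))
= 5^3(cos(3*60°) + i sin(3*60°))
= 125(cos 180° + i sin 180°)
= -125


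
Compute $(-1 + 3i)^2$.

(a + bi)^2 = a^2 - b^2 + 2abi
= (-1)^2 - 3^2 + 2*(-1)*3i
= -8 - 6i


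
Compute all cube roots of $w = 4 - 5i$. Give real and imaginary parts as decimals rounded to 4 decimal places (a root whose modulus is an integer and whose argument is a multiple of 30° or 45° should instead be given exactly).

|w| = sqrt(41) ≈ 6.403124, arg(w) ≈ 308.659808°
Root modulus = sqrt(41)^(1/3) ≈ 1.856938
Root arguments: θ_k = (arg(w) + 360°k)/3 for k = 0, 1, ..., 2
Compute each root as (root modulus)(cos θ_k + i sin θ_k) using full-precision intermediates, then round to 4 decimal places.
Roots: -0.4141 + 1.8102i, -1.3606 - 1.2637i, 1.7747 - 0.5464i


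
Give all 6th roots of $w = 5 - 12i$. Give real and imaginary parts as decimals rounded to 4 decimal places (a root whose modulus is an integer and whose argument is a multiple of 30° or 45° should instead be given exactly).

|w| = 13, arg(w) ≈ 292.619865°
Root modulus = 13^(1/6) ≈ 1.533406
Root arguments: θ_k = (arg(w) + 360°k)/6 for k = 0, 1, ..., 5
Compute each root as (root modulus)(cos θ_k + i sin θ_k) using full-precision intermediates, then round to 4 decimal places.
Roots: 1.0106 + 1.1532i, -0.4934 + 1.4519i, -1.5040 + 0.2986i, -1.0106 - 1.1532i, 0.4934 - 1.4519i, 1.5040 - 0.2986i


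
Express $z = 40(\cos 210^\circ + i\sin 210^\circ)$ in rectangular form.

a = r cos θ = 40 * -sqrt(3)/2 = -20*sqrt(3)
b = r sin θ = 40 * -1/2 = -20
z = -20*sqrt(3) - 20i


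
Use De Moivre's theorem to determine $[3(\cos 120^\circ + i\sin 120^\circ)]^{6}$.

By De Moivre: z^n = r^n(cos(nθ) + i sin(nθ))
= 3^6(cos(6*120°) + i sin(6*120°))
= 729(cos 0° + i sin 0°)
= 729


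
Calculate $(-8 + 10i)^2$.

(a + bi)^2 = a^2 - b^2 + 2abi
= (-8)^2 - 10^2 + 2*(-8)*10i
= -36 - 160i


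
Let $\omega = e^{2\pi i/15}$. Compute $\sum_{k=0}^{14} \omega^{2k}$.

Let ζ = ω^2 = e^(2πi·2/15). Since 15 ∤ 2, ζ ≠ 1.
Sum = Σ_{k=0}^{14} ζ^k = (ζ^15 - 1)/(ζ - 1) = (ω^{2·15} - 1)/(ζ - 1) = (1 - 1)/(ζ - 1) = 0


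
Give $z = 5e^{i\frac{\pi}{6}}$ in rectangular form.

a = r cos θ = 5 * sqrt(3)/2 = 5*sqrt(3)/2
b = r sin θ = 5 * 1/2 = 5/2
z = 5*sqrt(3)/2 + (5/2)i


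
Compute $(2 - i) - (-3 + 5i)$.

(2 - (-3)) + (-1 - 5)i = 5 - 6i


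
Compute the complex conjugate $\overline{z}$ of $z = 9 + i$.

If z = a + bi, then conjugate(z) = a - bi
conjugate(9 + i) = 9 - i


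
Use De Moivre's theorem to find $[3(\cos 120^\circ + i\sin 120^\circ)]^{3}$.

By De Moivre: z^n = r^n(cos(nθ) + i sin(nθ))
= 3^3(cos(3*120°) + i sin(3*120°))
= 27(cos 0° + i sin 0°)
= 27


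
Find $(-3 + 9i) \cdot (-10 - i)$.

(a1*a2 - b1*b2) + (a1*b2 + b1*a2)i
= (30 - (-9)) + (3 + (-90))i
= 39 - 87i


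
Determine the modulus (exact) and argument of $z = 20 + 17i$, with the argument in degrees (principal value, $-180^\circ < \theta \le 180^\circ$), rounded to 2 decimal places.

|z| = sqrt(20^2 + 17^2) = sqrt(689)
arg(z) = arctan(b/a) = arctan(17/20) (quadrant-adjusted) = 40.36°


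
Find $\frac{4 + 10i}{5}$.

Divisor is real, so divide each part by 5:
= 4/5 + 2i


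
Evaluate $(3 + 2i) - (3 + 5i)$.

(3 - 3) + (2 - 5)i = -3i


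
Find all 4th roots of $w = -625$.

|w| = 625, arg(w) = 180°
Root modulus = 625^(1/4) = 5
Root arguments: θ_k = (180° + 360°k)/4 for k = 0, 1, ..., 3
Roots: 5*sqrt(2)/2 + (5*sqrt(2)/2)i, -5*sqrt(2)/2 + (5*sqrt(2)/2)i, -5*sqrt(2)/2 - (5*sqrt(2)/2)i, 5*sqrt(2)/2 - (5*sqrt(2)/2)i


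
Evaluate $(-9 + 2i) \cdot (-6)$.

(a1*a2 - b1*b2) + (a1*b2 + b1*a2)i
= (54 - 0) + (0 + (-12))i
= 54 - 12i


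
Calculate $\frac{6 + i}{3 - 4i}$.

Multiply numerator and denominator by conjugate (3 + 4i):
= (6 + i)(3 + 4i) / (3^2 + (-4)^2)
= (14 + 27i) / 25
= 14/25 + (27/25)i


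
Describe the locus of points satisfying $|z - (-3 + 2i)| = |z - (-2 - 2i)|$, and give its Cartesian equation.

|z - z1| = |z - z2| means z is equidistant from z1 and z2,
i.e. the perpendicular bisector of the segment from (-3, 2) to (-2, -2) (midpoint (-5/2, 0)).
With z = x + yi, square both sides:
(x - (-3))^2 + (y - 2)^2 = (x - (-2))^2 + (y - (-2))^2
The x^2 and y^2 terms cancel: 2x + (-8)y = 8 - 13 = -5
Simplify: 2x - 8y = -5
Locus: Perpendicular bisector of the segment from (-3, 2) to (-2, -2): the line 2x - 8y = -5


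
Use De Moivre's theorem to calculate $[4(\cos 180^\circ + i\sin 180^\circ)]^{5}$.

By De Moivre: z^n = r^n(cos(nθ) + i sin(nθ))
= 4^5(cos(5*180°) + i sin(5*180°))
= 1024(cos 180° + i sin 180°)
= -1024


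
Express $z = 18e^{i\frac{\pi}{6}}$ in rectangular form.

a = r cos θ = 18 * sqrt(3)/2 = 9*sqrt(3)
b = r sin θ = 18 * 1/2 = 9
z = 9*sqrt(3) + 9i


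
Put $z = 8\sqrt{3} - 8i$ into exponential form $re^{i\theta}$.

r = |z| = sqrt((8*sqrt(3))^2 + (-8)^2) = sqrt(192 + 64) = sqrt(256) = 16
θ = arctan(b/a) = arctan(-8/13.8564) (quadrant-adjusted) = -30° = -π/6
z = 16e^(-i*π/6)


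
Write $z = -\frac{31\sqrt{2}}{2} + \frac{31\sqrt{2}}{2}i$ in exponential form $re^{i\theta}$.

r = |z| = sqrt((-31*sqrt(2)/2)^2 + (31*sqrt(2)/2)^2) = sqrt(961/2 + 961/2) = sqrt(961) = 31
θ = arctan(b/a) = arctan(21.9203/-21.9203) (quadrant-adjusted) = 135° = 3π/4
z = 31e^(i*3π/4)


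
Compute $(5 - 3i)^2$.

(a + bi)^2 = a^2 - b^2 + 2abi
= 5^2 - (-3)^2 + 2*5*(-3)i
= 16 - 30i


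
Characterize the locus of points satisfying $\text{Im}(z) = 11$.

Im(z) = y where z = x + yi; the equation y = 11 is satisfied by all points with that y-coordinate
Locus: Horizontal line y = 11


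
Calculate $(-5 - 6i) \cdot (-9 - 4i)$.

(a1*a2 - b1*b2) + (a1*b2 + b1*a2)i
= (45 - 24) + (20 + 54)i
= 21 + 74i


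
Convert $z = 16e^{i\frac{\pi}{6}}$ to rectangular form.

a = r cos θ = 16 * sqrt(3)/2 = 8*sqrt(3)
b = r sin θ = 16 * 1/2 = 8
z = 8*sqrt(3) + 8i


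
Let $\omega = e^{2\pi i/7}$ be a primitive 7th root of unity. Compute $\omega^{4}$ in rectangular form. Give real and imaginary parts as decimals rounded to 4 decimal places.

ω^4 = e^(2πi·4/7) = e^(i·8π/7)
= cos(8π/7) + i sin(8π/7)
= -0.9010 - 0.4339i


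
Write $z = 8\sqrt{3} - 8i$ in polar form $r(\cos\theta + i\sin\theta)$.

r = |z| = sqrt(a^2 + b^2) = sqrt((8*sqrt(3))^2 + (-8)^2) = sqrt(192 + 64) = sqrt(256) = 16
θ = arctan(b/a) = arctan(-8/13.8564) (quadrant-adjusted) = 330°
z = 16(cos 330° + i sin 330°)


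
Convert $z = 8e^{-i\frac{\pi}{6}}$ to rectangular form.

a = r cos θ = 8 * sqrt(3)/2 = 4*sqrt(3)
b = r sin θ = 8 * -1/2 = -4
z = 4*sqrt(3) - 4i


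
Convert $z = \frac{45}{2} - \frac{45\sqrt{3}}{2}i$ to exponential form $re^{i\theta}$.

r = |z| = sqrt((45/2)^2 + (-45*sqrt(3)/2)^2) = sqrt(2025/4 + 6075/4) = sqrt(2025) = 45
θ = arctan(b/a) = arctan(-38.9711/22.5) (quadrant-adjusted) = -60° = -π/3
z = 45e^(-i*π/3)


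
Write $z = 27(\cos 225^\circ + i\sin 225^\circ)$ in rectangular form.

a = r cos θ = 27 * -sqrt(2)/2 = -27*sqrt(2)/2
b = r sin θ = 27 * -sqrt(2)/2 = -27*sqrt(2)/2
z = -27*sqrt(2)/2 - (27*sqrt(2)/2)i


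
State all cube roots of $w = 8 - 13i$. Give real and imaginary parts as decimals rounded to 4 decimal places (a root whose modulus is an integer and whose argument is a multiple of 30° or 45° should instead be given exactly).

|w| = sqrt(233) ≈ 15.264338, arg(w) ≈ 301.607502°
Root modulus = sqrt(233)^(1/3) ≈ 2.480615
Root arguments: θ_k = (arg(w) + 360°k)/3 for k = 0, 1, ..., 2
Compute each root as (root modulus)(cos θ_k + i sin θ_k) using full-precision intermediates, then round to 4 decimal places.
Roots: -0.4536 + 2.4388i, -1.8853 - 1.6122i, 2.3388 - 0.8266i


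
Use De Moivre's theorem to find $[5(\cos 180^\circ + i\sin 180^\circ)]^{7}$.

By De Moivre: z^n = r^n(cos(nθ) + i sin(nθ))
= 5^7(cos(7*180°) + i sin(7*180°))
= 78125(cos 180° + i sin 180°)
= -78125


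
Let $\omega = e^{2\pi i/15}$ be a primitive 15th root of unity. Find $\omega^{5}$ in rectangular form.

ω^5 = e^(2πi·5/15) = e^(i·2π/3)
= cos(2π/3) + i sin(2π/3)
= -1/2 + (sqrt(3)/2)i


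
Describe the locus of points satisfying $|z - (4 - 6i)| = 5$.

|z - z0| = r describes a circle centered at z0 with radius r
Here z0 = 4 - 6i and r = 5
Locus: Circle centered at (4, -6) with radius 5


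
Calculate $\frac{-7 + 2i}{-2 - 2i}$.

Multiply numerator and denominator by conjugate (-2 + 2i):
= (-7 + 2i)(-2 + 2i) / ((-2)^2 + (-2)^2)
= (10 - 18i) / 8
Divide through by 2: (5 - 9i) / 4
= 5/4 - (9/4)i


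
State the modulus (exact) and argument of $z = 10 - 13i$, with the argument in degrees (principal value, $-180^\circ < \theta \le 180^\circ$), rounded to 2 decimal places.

|z| = sqrt(10^2 + (-13)^2) = sqrt(269)
arg(z) = arctan(b/a) = arctan(-13/10) (quadrant-adjusted) = -52.43°


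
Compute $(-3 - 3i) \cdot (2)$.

(a1*a2 - b1*b2) + (a1*b2 + b1*a2)i
= (-6 - 0) + (0 + (-6))i
= -6 - 6i


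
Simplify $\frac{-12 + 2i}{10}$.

Divisor is real, so divide each part by 10:
= -6/5 + (1/5)i


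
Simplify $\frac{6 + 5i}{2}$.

Divisor is real, so divide each part by 2:
= 3 + (5/2)i


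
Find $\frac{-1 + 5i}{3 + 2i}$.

Multiply numerator and denominator by conjugate (3 - 2i):
= (-1 + 5i)(3 - 2i) / (3^2 + 2^2)
= (7 + 17i) / 13
= 7/13 + (17/13)i


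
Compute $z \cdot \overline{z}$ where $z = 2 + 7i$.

z * conjugate(z) = |z|^2 = a^2 + b^2
= 2^2 + 7^2 = 53


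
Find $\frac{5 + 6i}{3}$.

Divisor is real, so divide each part by 3:
= 5/3 + 2i


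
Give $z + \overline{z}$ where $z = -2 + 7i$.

z + conjugate(z) = (a + bi) + (a - bi) = 2a
= 2 * (-2) = -4


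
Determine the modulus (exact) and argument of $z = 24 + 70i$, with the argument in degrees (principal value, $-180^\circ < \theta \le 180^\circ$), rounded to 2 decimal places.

|z| = sqrt(24^2 + 70^2) = 74
arg(z) = arctan(b/a) = arctan(70/24) (quadrant-adjusted) = 71.08°


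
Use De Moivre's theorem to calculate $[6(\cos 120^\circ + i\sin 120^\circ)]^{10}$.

By De Moivre: z^n = r^n(cos(nθ) + i sin(nθ))
= 6^10(cos(10*120°) + i sin(10*120°))
= 60466176(cos 120° + i sin 120°)
= -30233088 + 30233088*sqrt(3)i


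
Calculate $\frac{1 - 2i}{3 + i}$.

Multiply numerator and denominator by conjugate (3 - i):
= (1 - 2i)(3 - i) / (3^2 + 1^2)
= (1 - 7i) / 10
= 1/10 - (7/10)i


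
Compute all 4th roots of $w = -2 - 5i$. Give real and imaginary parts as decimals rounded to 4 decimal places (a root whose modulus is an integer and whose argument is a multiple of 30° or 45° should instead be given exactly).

|w| = sqrt(29) ≈ 5.385165, arg(w) ≈ 248.198591°
Root modulus = sqrt(29)^(1/4) ≈ 1.523350
Root arguments: θ_k = (arg(w) + 360°k)/4 for k = 0, 1, ..., 3
Compute each root as (root modulus)(cos θ_k + i sin θ_k) using full-precision intermediates, then round to 4 decimal places.
Roots: 0.7140 + 1.3457i, -1.3457 + 0.7140i, -0.7140 - 1.3457i, 1.3457 - 0.7140i


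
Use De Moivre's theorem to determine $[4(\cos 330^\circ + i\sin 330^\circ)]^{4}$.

By De Moivre: z^n = r^n(cos(nθ) + i sin(nθ))
= 4^4(cos(4*330°) + i sin(4*330°))
= 256(cos 240° + i sin 240°)
= -128 - 128*sqrt(3)i


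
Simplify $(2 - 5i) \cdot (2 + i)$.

(a1*a2 - b1*b2) + (a1*b2 + b1*a2)i
= (4 - (-5)) + (2 + (-10))i
= 9 - 8i


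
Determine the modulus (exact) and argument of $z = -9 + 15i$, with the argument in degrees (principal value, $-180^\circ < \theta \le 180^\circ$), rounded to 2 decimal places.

|z| = sqrt((-9)^2 + 15^2) = sqrt(306)
arg(z) = arctan(b/a) = arctan(15/-9) (quadrant-adjusted) = 120.96°


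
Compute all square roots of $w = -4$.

|w| = 4, arg(w) = 180°
Root modulus = 4^(1/2) = 2
Root arguments: θ_k = (180° + 360°k)/2 for k = 0, 1, ..., 1
Roots: 2i, -2i


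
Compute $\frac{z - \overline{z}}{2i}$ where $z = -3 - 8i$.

z - conjugate(z) = 2bi
(z - conjugate(z))/(2i) = 2bi/(2i) = b = -8


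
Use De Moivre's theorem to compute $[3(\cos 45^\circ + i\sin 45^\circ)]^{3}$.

By De Moivre: z^n = r^n(cos(nθ) + i sin(nθ))
= 3^3(cos(3*45°) + i sin(3*45°))
= 27(cos 135° + i sin 135°)
= -27*sqrt(2)/2 + (27*sqrt(2)/2)i


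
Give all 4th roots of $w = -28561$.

|w| = 28561, arg(w) = 180°
Root modulus = 28561^(1/4) = 13
Root arguments: θ_k = (180° + 360°k)/4 for k = 0, 1, ..., 3
Roots: 13*sqrt(2)/2 + (13*sqrt(2)/2)i, -13*sqrt(2)/2 + (13*sqrt(2)/2)i, -13*sqrt(2)/2 - (13*sqrt(2)/2)i, 13*sqrt(2)/2 - (13*sqrt(2)/2)i


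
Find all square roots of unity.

ω_k = e^(2πik/2) = cos(2πk/2) + i sin(2πk/2) for k = 0, 1, ..., 1
Roots: 1, -1


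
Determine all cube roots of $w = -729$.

|w| = 729, arg(w) = 180°
Root modulus = 729^(1/3) = 9
Root arguments: θ_k = (180° + 360°k)/3 for k = 0, 1, ..., 2
Roots: 9/2 + (9*sqrt(3)/2)i, -9, 9/2 - (9*sqrt(3)/2)i


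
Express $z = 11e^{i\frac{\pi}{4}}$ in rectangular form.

a = r cos θ = 11 * sqrt(2)/2 = 11*sqrt(2)/2
b = r sin θ = 11 * sqrt(2)/2 = 11*sqrt(2)/2
z = 11*sqrt(2)/2 + (11*sqrt(2)/2)i


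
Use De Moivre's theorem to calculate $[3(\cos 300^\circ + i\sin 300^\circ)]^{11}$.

By De Moivre: z^n = r^n(cos(nθ) + i sin(nθ))
= 3^11(cos(11*300°) + i sin(11*300°))
= 177147(cos 60° + i sin 60°)
= 177147/2 + (177147*sqrt(3)/2)i


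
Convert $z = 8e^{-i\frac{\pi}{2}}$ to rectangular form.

a = r cos θ = 8 * 0 = 0
b = r sin θ = 8 * -1 = -8
z = -8i


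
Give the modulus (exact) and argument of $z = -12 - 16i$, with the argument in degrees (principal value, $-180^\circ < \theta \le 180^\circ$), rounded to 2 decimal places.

|z| = sqrt((-12)^2 + (-16)^2) = 20
arg(z) = arctan(b/a) = arctan(-16/-12) (quadrant-adjusted) = -126.87°


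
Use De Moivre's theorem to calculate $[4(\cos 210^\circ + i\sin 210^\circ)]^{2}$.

By De Moivre: z^n = r^n(cos(nθ) + i sin(nθ))
= 4^2(cos(2*210°) + i sin(2*210°))
= 16(cos 60° + i sin 60°)
= 8 + 8*sqrt(3)i


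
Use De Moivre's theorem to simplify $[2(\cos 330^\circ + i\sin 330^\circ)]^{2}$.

By De Moivre: z^n = r^n(cos(nθ) + i sin(nθ))
= 2^2(cos(2*330°) + i sin(2*330°))
= 4(cos 300° + i sin 300°)
= 2 - 2*sqrt(3)i


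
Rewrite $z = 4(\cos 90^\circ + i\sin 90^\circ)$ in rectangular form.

a = r cos θ = 4 * 0 = 0
b = r sin θ = 4 * 1 = 4
z = 4i


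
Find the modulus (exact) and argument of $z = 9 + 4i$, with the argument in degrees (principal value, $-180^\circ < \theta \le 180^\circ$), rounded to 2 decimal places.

|z| = sqrt(9^2 + 4^2) = sqrt(97)
arg(z) = arctan(b/a) = arctan(4/9) (quadrant-adjusted) = 23.96°


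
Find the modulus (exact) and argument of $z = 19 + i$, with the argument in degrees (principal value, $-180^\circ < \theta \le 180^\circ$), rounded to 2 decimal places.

|z| = sqrt(19^2 + 1^2) = sqrt(362)
arg(z) = arctan(b/a) = arctan(1/19) (quadrant-adjusted) = 3.01°


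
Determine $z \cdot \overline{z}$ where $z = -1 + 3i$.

z * conjugate(z) = |z|^2 = a^2 + b^2
= (-1)^2 + 3^2 = 10


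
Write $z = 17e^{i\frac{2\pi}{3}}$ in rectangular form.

a = r cos θ = 17 * -1/2 = -17/2
b = r sin θ = 17 * sqrt(3)/2 = 17*sqrt(3)/2
z = -17/2 + (17*sqrt(3)/2)i


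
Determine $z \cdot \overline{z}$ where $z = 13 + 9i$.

z * conjugate(z) = |z|^2 = a^2 + b^2
= 13^2 + 9^2 = 250


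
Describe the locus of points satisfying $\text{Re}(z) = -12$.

Re(z) = x where z = x + yi; the equation x = -12 is satisfied by all points with that x-coordinate
Locus: Vertical line x = -12


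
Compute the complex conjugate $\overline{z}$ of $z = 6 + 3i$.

If z = a + bi, then conjugate(z) = a - bi
conjugate(6 + 3i) = 6 - 3i


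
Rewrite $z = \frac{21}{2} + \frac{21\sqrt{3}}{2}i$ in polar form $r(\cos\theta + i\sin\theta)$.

r = |z| = sqrt(a^2 + b^2) = sqrt((21/2)^2 + (21*sqrt(3)/2)^2) = sqrt(441/4 + 1323/4) = sqrt(441) = 21
θ = arctan(b/a) = arctan(18.1865/10.5) (quadrant-adjusted) = 60°
z = 21(cos 60° + i sin 60°)


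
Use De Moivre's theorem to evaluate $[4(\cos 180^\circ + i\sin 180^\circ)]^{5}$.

By De Moivre: z^n = r^n(cos(nθ) + i sin(nθ))
= 4^5(cos(5*180°) + i sin(5*180°))
= 1024(cos 180° + i sin 180°)
= -1024


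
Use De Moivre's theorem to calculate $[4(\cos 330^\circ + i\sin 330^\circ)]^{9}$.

By De Moivre: z^n = r^n(cos(nθ) + i sin(nθ))
= 4^9(cos(9*330°) + i sin(9*330°))
= 262144(cos 90° + i sin 90°)
= 262144i


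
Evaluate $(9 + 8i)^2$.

(a + bi)^2 = a^2 - b^2 + 2abi
= 9^2 - 8^2 + 2*9*8i
= 17 + 144i


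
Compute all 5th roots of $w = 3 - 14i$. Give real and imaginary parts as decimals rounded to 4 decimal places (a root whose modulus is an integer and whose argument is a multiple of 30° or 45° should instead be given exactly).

|w| = sqrt(205) ≈ 14.317821, arg(w) ≈ 282.094757°
Root modulus = sqrt(205)^(1/5) ≈ 1.702846
Root arguments: θ_k = (arg(w) + 360°k)/5 for k = 0, 1, ..., 4
Compute each root as (root modulus)(cos θ_k + i sin θ_k) using full-precision intermediates, then round to 4 decimal places.
Roots: 0.9419 + 1.4186i, -1.0582 + 1.3342i, -1.5959 - 0.5941i, 0.0719 - 1.7013i, 1.6403 - 0.4574i


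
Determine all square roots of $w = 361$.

|w| = 361, arg(w) = 0°
Root modulus = 361^(1/2) = 19
Root arguments: θ_k = (0° + 360°k)/2 for k = 0, 1, ..., 1
Roots: 19, -19


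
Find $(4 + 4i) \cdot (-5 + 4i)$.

(a1*a2 - b1*b2) + (a1*b2 + b1*a2)i
= (-20 - 16) + (16 + (-20))i
= -36 - 4i


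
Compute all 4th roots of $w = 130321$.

|w| = 130321, arg(w) = 0°
Root modulus = 130321^(1/4) = 19
Root arguments: θ_k = (0° + 360°k)/4 for k = 0, 1, ..., 3
Roots: 19, 19i, -19, -19i


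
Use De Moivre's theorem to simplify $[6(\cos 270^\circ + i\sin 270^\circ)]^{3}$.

By De Moivre: z^n = r^n(cos(nθ) + i sin(nθ))
= 6^3(cos(3*270°) + i sin(3*270°))
= 216(cos 90° + i sin 90°)
= 216i


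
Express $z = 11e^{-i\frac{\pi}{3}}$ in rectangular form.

a = r cos θ = 11 * 1/2 = 11/2
b = r sin θ = 11 * -sqrt(3)/2 = -11*sqrt(3)/2
z = 11/2 - (11*sqrt(3)/2)i


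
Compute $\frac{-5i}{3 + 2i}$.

Multiply numerator and denominator by conjugate (3 - 2i):
= (-5i)(3 - 2i) / (3^2 + 2^2)
= (-10 - 15i) / 13
= -10/13 - (15/13)i


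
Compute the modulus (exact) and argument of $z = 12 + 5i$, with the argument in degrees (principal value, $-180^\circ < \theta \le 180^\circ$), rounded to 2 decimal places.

|z| = sqrt(12^2 + 5^2) = 13
arg(z) = arctan(b/a) = arctan(5/12) (quadrant-adjusted) = 22.62°


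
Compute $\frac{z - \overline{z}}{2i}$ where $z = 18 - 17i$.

z - conjugate(z) = 2bi
(z - conjugate(z))/(2i) = 2bi/(2i) = b = -17


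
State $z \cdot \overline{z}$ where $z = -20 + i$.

z * conjugate(z) = |z|^2 = a^2 + b^2
= (-20)^2 + 1^2 = 401


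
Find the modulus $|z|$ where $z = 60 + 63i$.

|z| = sqrt(a^2 + b^2) = sqrt(60^2 + 63^2) = sqrt(7569) = 87


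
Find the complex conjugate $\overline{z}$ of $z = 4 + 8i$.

If z = a + bi, then conjugate(z) = a - bi
conjugate(4 + 8i) = 4 - 8i


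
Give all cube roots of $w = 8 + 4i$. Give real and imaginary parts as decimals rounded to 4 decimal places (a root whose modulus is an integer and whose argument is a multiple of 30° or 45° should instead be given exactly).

|w| = sqrt(80) ≈ 8.944272, arg(w) ≈ 26.565051°
Root modulus = sqrt(80)^(1/3) ≈ 2.075782
Root arguments: θ_k = (arg(w) + 360°k)/3 for k = 0, 1, ..., 2
Compute each root as (root modulus)(cos θ_k + i sin θ_k) using full-precision intermediates, then round to 4 decimal places.
Roots: 2.0510 + 0.3195i, -1.3022 + 1.6165i, -0.7488 - 1.9360i


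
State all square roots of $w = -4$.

|w| = 4, arg(w) = 180°
Root modulus = 4^(1/2) = 2
Root arguments: θ_k = (180° + 360°k)/2 for k = 0, 1, ..., 1
Roots: 2i, -2i


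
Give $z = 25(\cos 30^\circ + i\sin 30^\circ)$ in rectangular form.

a = r cos θ = 25 * sqrt(3)/2 = 25*sqrt(3)/2
b = r sin θ = 25 * 1/2 = 25/2
z = 25*sqrt(3)/2 + (25/2)i


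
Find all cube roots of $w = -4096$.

|w| = 4096, arg(w) = 180°
Root modulus = 4096^(1/3) = 16
Root arguments: θ_k = (180° + 360°k)/3 for k = 0, 1, ..., 2
Roots: 8 + 8*sqrt(3)i, -16, 8 - 8*sqrt(3)i


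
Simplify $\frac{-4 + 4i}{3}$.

Divisor is real, so divide each part by 3:
= -4/3 + (4/3)i


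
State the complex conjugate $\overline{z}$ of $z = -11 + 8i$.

If z = a + bi, then conjugate(z) = a - bi
conjugate(-11 + 8i) = -11 - 8i


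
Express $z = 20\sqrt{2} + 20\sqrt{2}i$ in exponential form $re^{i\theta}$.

r = |z| = sqrt((20*sqrt(2))^2 + (20*sqrt(2))^2) = sqrt(800 + 800) = sqrt(1600) = 40
θ = arctan(b/a) = arctan(28.2843/28.2843) (quadrant-adjusted) = 45° = π/4
z = 40e^(i*π/4)


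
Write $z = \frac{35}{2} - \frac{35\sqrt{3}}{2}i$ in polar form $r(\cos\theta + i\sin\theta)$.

r = |z| = sqrt(a^2 + b^2) = sqrt((35/2)^2 + (-35*sqrt(3)/2)^2) = sqrt(1225/4 + 3675/4) = sqrt(1225) = 35
θ = arctan(b/a) = arctan(-30.3109/17.5) (quadrant-adjusted) = 300°
z = 35(cos 300° + i sin 300°)


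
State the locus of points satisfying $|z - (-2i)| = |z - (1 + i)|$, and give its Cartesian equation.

|z - z1| = |z - z2| means z is equidistant from z1 and z2,
i.e. the perpendicular bisector of the segment from (0, -2) to (1, 1) (midpoint (1/2, -1/2)).
With z = x + yi, square both sides:
(x - 0)^2 + (y - (-2))^2 = (x - 1)^2 + (y - 1)^2
The x^2 and y^2 terms cancel: 2x + 6y = 2 - 4 = -2
Simplify: x + 3y = -1
Locus: Perpendicular bisector of the segment from (0, -2) to (1, 1): the line x + 3y = -1


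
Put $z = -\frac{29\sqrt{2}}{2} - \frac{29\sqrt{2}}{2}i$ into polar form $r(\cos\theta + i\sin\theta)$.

r = |z| = sqrt(a^2 + b^2) = sqrt((-29*sqrt(2)/2)^2 + (-29*sqrt(2)/2)^2) = sqrt(841/2 + 841/2) = sqrt(841) = 29
θ = arctan(b/a) = arctan(-20.5061/-20.5061) (quadrant-adjusted) = 225°
z = 29(cos 225° + i sin 225°)


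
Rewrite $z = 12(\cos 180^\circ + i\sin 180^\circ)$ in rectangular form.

a = r cos θ = 12 * -1 = -12
b = r sin θ = 12 * 0 = 0
z = -12


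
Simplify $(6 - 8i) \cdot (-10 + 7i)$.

(a1*a2 - b1*b2) + (a1*b2 + b1*a2)i
= (-60 - (-56)) + (42 + 80)i
= -4 + 122i


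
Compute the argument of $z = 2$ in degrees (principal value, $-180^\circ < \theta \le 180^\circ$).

b = 0 and a > 0, so z lies on the positive real axis: θ = 0°


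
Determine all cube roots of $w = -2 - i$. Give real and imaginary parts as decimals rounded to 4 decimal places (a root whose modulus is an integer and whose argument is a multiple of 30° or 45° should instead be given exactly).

|w| = sqrt(5) ≈ 2.236068, arg(w) ≈ 206.565051°
Root modulus = sqrt(5)^(1/3) ≈ 1.307660
Root arguments: θ_k = (arg(w) + 360°k)/3 for k = 0, 1, ..., 2
Compute each root as (root modulus)(cos θ_k + i sin θ_k) using full-precision intermediates, then round to 4 decimal places.
Roots: 0.4717 + 1.2196i, -1.2921 - 0.2013i, 0.8204 - 1.0183i


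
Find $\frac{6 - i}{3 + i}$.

Multiply numerator and denominator by conjugate (3 - i):
= (6 - i)(3 - i) / (3^2 + 1^2)
= (17 - 9i) / 10
= 17/10 - (9/10)i


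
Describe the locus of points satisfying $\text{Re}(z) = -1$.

Re(z) = x where z = x + yi; the equation x = -1 is satisfied by all points with that x-coordinate
Locus: Vertical line x = -1


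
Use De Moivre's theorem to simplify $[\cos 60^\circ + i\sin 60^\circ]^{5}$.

By De Moivre: z^n = r^n(cos(nθ) + i sin(nθ))
= 1^5(cos(5*60°) + i sin(5*60°))
= 1(cos 300° + i sin 300°)
= 1/2 - (sqrt(3)/2)i


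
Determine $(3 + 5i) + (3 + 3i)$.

(3 + 3) + (5 + 3)i = 6 + 8i


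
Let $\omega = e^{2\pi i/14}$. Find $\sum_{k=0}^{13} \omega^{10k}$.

Let ζ = ω^10 = e^(2πi·10/14). Since 14 ∤ 10, ζ ≠ 1.
Sum = Σ_{k=0}^{13} ζ^k = (ζ^14 - 1)/(ζ - 1) = (ω^{10·14} - 1)/(ζ - 1) = (1 - 1)/(ζ - 1) = 0


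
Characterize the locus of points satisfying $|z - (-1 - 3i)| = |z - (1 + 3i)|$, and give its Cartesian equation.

|z - z1| = |z - z2| means z is equidistant from z1 and z2,
i.e. the perpendicular bisector of the segment from (-1, -3) to (1, 3) (midpoint (0, 0)).
With z = x + yi, square both sides:
(x - (-1))^2 + (y - (-3))^2 = (x - 1)^2 + (y - 3)^2
The x^2 and y^2 terms cancel: 4x + 12y = 10 - 10 = 0
Simplify: x + 3y = 0
Locus: Perpendicular bisector of the segment from (-1, -3) to (1, 3): the line x + 3y = 0


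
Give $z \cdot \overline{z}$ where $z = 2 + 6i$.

z * conjugate(z) = |z|^2 = a^2 + b^2
= 2^2 + 6^2 = 40


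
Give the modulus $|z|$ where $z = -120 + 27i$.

|z| = sqrt(a^2 + b^2) = sqrt((-120)^2 + 27^2) = sqrt(15129) = 123


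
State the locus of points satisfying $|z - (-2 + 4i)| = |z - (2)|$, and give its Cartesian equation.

|z - z1| = |z - z2| means z is equidistant from z1 and z2,
i.e. the perpendicular bisector of the segment from (-2, 4) to (2, 0) (midpoint (0, 2)).
With z = x + yi, square both sides:
(x - (-2))^2 + (y - 4)^2 = (x - 2)^2 + (y - 0)^2
The x^2 and y^2 terms cancel: 8x + (-8)y = 4 - 20 = -16
Simplify: x - y = -2
Locus: Perpendicular bisector of the segment from (-2, 4) to (2, 0): the line x - y = -2


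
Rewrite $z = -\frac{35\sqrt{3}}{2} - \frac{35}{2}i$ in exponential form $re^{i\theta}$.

r = |z| = sqrt((-35*sqrt(3)/2)^2 + (-35/2)^2) = sqrt(3675/4 + 1225/4) = sqrt(1225) = 35
θ = arctan(b/a) = arctan(-17.5/-30.3109) (quadrant-adjusted) = 210° = 7π/6
z = 35e^(i*7π/6)


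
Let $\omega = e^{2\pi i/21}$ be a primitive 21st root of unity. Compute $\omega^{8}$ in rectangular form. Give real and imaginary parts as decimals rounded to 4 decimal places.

ω^8 = e^(2πi·8/21) = e^(i·16π/21)
= cos(16π/21) + i sin(16π/21)
= -0.7331 + 0.6802i


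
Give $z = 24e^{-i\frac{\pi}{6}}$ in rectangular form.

a = r cos θ = 24 * sqrt(3)/2 = 12*sqrt(3)
b = r sin θ = 24 * -1/2 = -12
z = 12*sqrt(3) - 12i


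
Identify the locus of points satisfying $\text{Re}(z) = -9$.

Re(z) = x where z = x + yi; the equation x = -9 is satisfied by all points with that x-coordinate
Locus: Vertical line x = -9


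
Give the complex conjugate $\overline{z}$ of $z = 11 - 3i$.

If z = a + bi, then conjugate(z) = a - bi
conjugate(11 - 3i) = 11 + 3i


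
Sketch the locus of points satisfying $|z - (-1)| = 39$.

|z - z0| = r describes a circle centered at z0 with radius r
Here z0 = -1 and r = 39
Locus: Circle centered at (-1, 0) with radius 39


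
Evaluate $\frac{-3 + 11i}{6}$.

Divisor is real, so divide each part by 6:
= -1/2 + (11/6)i


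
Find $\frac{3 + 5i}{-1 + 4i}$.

Multiply numerator and denominator by conjugate (-1 - 4i):
= (3 + 5i)(-1 - 4i) / ((-1)^2 + 4^2)
= (17 - 17i) / 17
= 1 - i


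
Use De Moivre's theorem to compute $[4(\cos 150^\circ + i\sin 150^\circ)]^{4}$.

By De Moivre: z^n = r^n(cos(nθ) + i sin(nθ))
= 4^4(cos(4*150°) + i sin(4*150°))
= 256(cos 240° + i sin 240°)
= -128 - 128*sqrt(3)i


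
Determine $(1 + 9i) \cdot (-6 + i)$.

(a1*a2 - b1*b2) + (a1*b2 + b1*a2)i
= (-6 - 9) + (1 + (-54))i
= -15 - 53i


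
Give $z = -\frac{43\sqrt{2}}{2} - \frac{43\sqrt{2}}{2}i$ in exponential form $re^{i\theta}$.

r = |z| = sqrt((-43*sqrt(2)/2)^2 + (-43*sqrt(2)/2)^2) = sqrt(1849/2 + 1849/2) = sqrt(1849) = 43
θ = arctan(b/a) = arctan(-30.4056/-30.4056) (quadrant-adjusted) = -135° = -3π/4
z = 43e^(-i*3π/4)


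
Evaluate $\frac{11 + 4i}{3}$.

Divisor is real, so divide each part by 3:
= 11/3 + (4/3)i


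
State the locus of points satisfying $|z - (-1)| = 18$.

|z - z0| = r describes a circle centered at z0 with radius r
Here z0 = -1 and r = 18
Locus: Circle centered at (-1, 0) with radius 18


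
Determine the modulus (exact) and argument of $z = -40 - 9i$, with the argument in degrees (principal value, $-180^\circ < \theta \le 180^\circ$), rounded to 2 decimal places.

|z| = sqrt((-40)^2 + (-9)^2) = 41
arg(z) = arctan(b/a) = arctan(-9/-40) (quadrant-adjusted) = -167.32°


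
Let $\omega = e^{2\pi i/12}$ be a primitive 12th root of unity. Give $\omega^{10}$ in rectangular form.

ω^10 = e^(2πi·10/12) = e^(i·5π/3)
= cos(5π/3) + i sin(5π/3)
= 1/2 - (sqrt(3)/2)i


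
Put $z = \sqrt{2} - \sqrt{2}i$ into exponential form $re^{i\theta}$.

r = |z| = sqrt((sqrt(2))^2 + (-sqrt(2))^2) = sqrt(2 + 2) = sqrt(4) = 2
θ = arctan(b/a) = arctan(-1.4142/1.4142) (quadrant-adjusted) = -45° = -π/4
z = 2e^(-i*π/4)


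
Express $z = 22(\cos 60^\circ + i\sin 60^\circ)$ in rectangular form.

a = r cos θ = 22 * 1/2 = 11
b = r sin θ = 22 * sqrt(3)/2 = 11*sqrt(3)
z = 11 + 11*sqrt(3)i


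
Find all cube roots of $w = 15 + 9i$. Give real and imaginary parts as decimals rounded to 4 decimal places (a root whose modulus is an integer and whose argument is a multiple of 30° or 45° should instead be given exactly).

|w| = sqrt(306) ≈ 17.492856, arg(w) ≈ 30.963757°
Root modulus = sqrt(306)^(1/3) ≈ 2.595894
Root arguments: θ_k = (arg(w) + 360°k)/3 for k = 0, 1, ..., 2
Compute each root as (root modulus)(cos θ_k + i sin θ_k) using full-precision intermediates, then round to 4 decimal places.
Roots: 2.5539 + 0.4651i, -1.6797 + 1.9792i, -0.8742 - 2.4443i


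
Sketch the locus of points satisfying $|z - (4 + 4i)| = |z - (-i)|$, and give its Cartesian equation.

|z - z1| = |z - z2| means z is equidistant from z1 and z2,
i.e. the perpendicular bisector of the segment from (4, 4) to (0, -1) (midpoint (2, 3/2)).
With z = x + yi, square both sides:
(x - 4)^2 + (y - 4)^2 = (x - 0)^2 + (y - (-1))^2
The x^2 and y^2 terms cancel: -8x + (-10)y = 1 - 32 = -31
Simplify: 8x + 10y = 31
Locus: Perpendicular bisector of the segment from (4, 4) to (0, -1): the line 8x + 10y = 31


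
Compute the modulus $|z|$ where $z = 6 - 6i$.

|z| = sqrt(a^2 + b^2) = sqrt(6^2 + (-6)^2) = sqrt(72) = sqrt(72)


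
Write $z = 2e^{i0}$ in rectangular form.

a = r cos θ = 2 * 1 = 2
b = r sin θ = 2 * 0 = 0
z = 2


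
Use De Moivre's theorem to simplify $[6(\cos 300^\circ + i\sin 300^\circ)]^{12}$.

By De Moivre: z^n = r^n(cos(nθ) + i sin(nθ))
= 6^12(cos(12*300°) + i sin(12*300°))
= 2176782336(cos 0° + i sin 0°)
= 2176782336


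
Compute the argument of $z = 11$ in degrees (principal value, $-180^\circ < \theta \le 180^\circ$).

b = 0 and a > 0, so z lies on the positive real axis: θ = 0°


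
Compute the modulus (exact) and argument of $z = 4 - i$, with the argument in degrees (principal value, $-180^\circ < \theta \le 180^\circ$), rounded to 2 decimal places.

|z| = sqrt(4^2 + (-1)^2) = sqrt(17)
arg(z) = arctan(b/a) = arctan(-1/4) (quadrant-adjusted) = -14.04°


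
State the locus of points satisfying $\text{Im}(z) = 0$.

Im(z) = y where z = x + yi; the equation y = 0 is satisfied by all points with that y-coordinate
Locus: Horizontal line y = 0


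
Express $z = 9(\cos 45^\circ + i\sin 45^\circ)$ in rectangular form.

a = r cos θ = 9 * sqrt(2)/2 = 9*sqrt(2)/2
b = r sin θ = 9 * sqrt(2)/2 = 9*sqrt(2)/2
z = 9*sqrt(2)/2 + (9*sqrt(2)/2)i


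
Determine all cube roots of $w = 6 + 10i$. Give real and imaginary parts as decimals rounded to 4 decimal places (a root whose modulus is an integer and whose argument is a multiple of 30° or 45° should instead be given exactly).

|w| = sqrt(136) ≈ 11.661904, arg(w) ≈ 59.036243°
Root modulus = sqrt(136)^(1/3) ≈ 2.267722
Root arguments: θ_k = (arg(w) + 360°k)/3 for k = 0, 1, ..., 2
Compute each root as (root modulus)(cos θ_k + i sin θ_k) using full-precision intermediates, then round to 4 decimal places.
Roots: 2.1353 + 0.7636i, -1.7290 + 1.4674i, -0.4063 - 2.2310i


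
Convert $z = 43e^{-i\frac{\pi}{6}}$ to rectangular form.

a = r cos θ = 43 * sqrt(3)/2 = 43*sqrt(3)/2
b = r sin θ = 43 * -1/2 = -43/2
z = 43*sqrt(3)/2 - (43/2)i


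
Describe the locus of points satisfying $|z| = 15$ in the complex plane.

|z| = 15 means sqrt(x^2 + y^2) = 15
This is a circle of radius 15 centered at the origin


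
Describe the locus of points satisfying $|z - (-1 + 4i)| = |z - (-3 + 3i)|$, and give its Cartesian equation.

|z - z1| = |z - z2| means z is equidistant from z1 and z2,
i.e. the perpendicular bisector of the segment from (-1, 4) to (-3, 3) (midpoint (-2, 7/2)).
With z = x + yi, square both sides:
(x - (-1))^2 + (y - 4)^2 = (x - (-3))^2 + (y - 3)^2
The x^2 and y^2 terms cancel: -4x + (-2)y = 18 - 17 = 1
Simplify: 4x + 2y = -1
Locus: Perpendicular bisector of the segment from (-1, 4) to (-3, 3): the line 4x + 2y = -1


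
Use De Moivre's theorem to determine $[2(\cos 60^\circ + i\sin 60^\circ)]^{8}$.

By De Moivre: z^n = r^n(cos(nθ) + i sin(nθ))
= 2^8(cos(8*60°) + i sin(8*60°))
= 256(cos 120° + i sin 120°)
= -128 + 128*sqrt(3)i


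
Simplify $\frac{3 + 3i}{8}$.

Divisor is real, so divide each part by 8:
= 3/8 + (3/8)i


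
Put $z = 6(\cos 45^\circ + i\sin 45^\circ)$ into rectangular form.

a = r cos θ = 6 * sqrt(2)/2 = 3*sqrt(2)
b = r sin θ = 6 * sqrt(2)/2 = 3*sqrt(2)
z = 3*sqrt(2) + 3*sqrt(2)i


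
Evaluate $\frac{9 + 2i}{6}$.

Divisor is real, so divide each part by 6:
= 3/2 + (1/3)i


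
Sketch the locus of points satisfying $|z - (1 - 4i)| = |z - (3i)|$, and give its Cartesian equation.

|z - z1| = |z - z2| means z is equidistant from z1 and z2,
i.e. the perpendicular bisector of the segment from (1, -4) to (0, 3) (midpoint (1/2, -1/2)).
With z = x + yi, square both sides:
(x - 1)^2 + (y - (-4))^2 = (x - 0)^2 + (y - 3)^2
The x^2 and y^2 terms cancel: -2x + 14y = 9 - 17 = -8
Simplify: x - 7y = 4
Locus: Perpendicular bisector of the segment from (1, -4) to (0, 3): the line x - 7y = 4


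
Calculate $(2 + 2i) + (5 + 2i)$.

(2 + 5) + (2 + 2)i = 7 + 4i


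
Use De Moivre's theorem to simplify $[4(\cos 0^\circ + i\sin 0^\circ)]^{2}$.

By De Moivre: z^n = r^n(cos(nθ) + i sin(nθ))
= 4^2(cos(2*0°) + i sin(2*0°))
= 16(cos 0° + i sin 0°)
= 16


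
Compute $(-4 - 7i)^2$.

(a + bi)^2 = a^2 - b^2 + 2abi
= (-4)^2 - (-7)^2 + 2*(-4)*(-7)i
= -33 + 56i


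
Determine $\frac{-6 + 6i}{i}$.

Multiply numerator and denominator by conjugate (-i):
= (-6 + 6i)(-i) / (0^2 + 1^2)
= (6 + 6i) / 1
= 6 + 6i


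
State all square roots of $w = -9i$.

|w| = 9, arg(w) = 270°
Root modulus = 9^(1/2) = 3
Root arguments: θ_k = (270° + 360°k)/2 for k = 0, 1, ..., 1
Roots: -3*sqrt(2)/2 + (3*sqrt(2)/2)i, 3*sqrt(2)/2 - (3*sqrt(2)/2)i


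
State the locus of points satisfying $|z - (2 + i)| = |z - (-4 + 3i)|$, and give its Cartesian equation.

|z - z1| = |z - z2| means z is equidistant from z1 and z2,
i.e. the perpendicular bisector of the segment from (2, 1) to (-4, 3) (midpoint (-1, 2)).
With z = x + yi, square both sides:
(x - 2)^2 + (y - 1)^2 = (x - (-4))^2 + (y - 3)^2
The x^2 and y^2 terms cancel: -12x + 4y = 25 - 5 = 20
Simplify: 3x - y = -5
Locus: Perpendicular bisector of the segment from (2, 1) to (-4, 3): the line 3x - y = -5


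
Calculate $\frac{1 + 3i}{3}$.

Divisor is real, so divide each part by 3:
= 1/3 + i


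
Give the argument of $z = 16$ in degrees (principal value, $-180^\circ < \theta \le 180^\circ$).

b = 0 and a > 0, so z lies on the positive real axis: θ = 0°


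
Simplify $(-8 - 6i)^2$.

(a + bi)^2 = a^2 - b^2 + 2abi
= (-8)^2 - (-6)^2 + 2*(-8)*(-6)i
= 28 + 96i


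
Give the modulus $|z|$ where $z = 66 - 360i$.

|z| = sqrt(a^2 + b^2) = sqrt(66^2 + (-360)^2) = sqrt(133956) = 366


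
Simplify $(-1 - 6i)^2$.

(a + bi)^2 = a^2 - b^2 + 2abi
= (-1)^2 - (-6)^2 + 2*(-1)*(-6)i
= -35 + 12i


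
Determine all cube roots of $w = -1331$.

|w| = 1331, arg(w) = 180°
Root modulus = 1331^(1/3) = 11
Root arguments: θ_k = (180° + 360°k)/3 for k = 0, 1, ..., 2
Roots: 11/2 + (11*sqrt(3)/2)i, -11, 11/2 - (11*sqrt(3)/2)i


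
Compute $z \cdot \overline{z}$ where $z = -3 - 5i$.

z * conjugate(z) = |z|^2 = a^2 + b^2
= (-3)^2 + (-5)^2 = 34


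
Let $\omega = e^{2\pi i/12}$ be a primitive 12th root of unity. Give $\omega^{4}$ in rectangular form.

ω^4 = e^(2πi·4/12) = e^(i·2π/3)
= cos(2π/3) + i sin(2π/3)
= -1/2 + (sqrt(3)/2)i
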